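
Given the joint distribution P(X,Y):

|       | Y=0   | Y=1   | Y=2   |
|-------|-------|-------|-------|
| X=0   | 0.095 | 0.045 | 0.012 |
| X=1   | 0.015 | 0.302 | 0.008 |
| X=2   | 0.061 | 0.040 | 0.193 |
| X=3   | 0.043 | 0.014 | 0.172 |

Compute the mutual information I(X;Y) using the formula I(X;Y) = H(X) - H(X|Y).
0.6042 bits

I(X;Y) = H(X) - H(X|Y)

Marginal of X (row sums):
  P(X=0) = 0.095 + 0.045 + 0.012 = 0.152
  P(X=1) = 0.015 + 0.302 + 0.008 = 0.325
  P(X=2) = 0.061 + 0.040 + 0.193 = 0.294
  P(X=3) = 0.043 + 0.014 + 0.172 = 0.229
H(X) = -[0.152·log₂(0.152) + 0.325·log₂(0.325) + 0.294·log₂(0.294) + 0.229·log₂(0.229)]
  = 0.4131 + 0.5270 + 0.5192 + 0.4870 = 1.9463 bits

Marginal of Y (column sums):
  P(Y=0) = 0.095 + 0.015 + 0.061 + 0.043 = 0.214
  P(Y=1) = 0.045 + 0.302 + 0.040 + 0.014 = 0.401
  P(Y=2) = 0.012 + 0.008 + 0.193 + 0.172 = 0.385
H(X|Y) = Σ_y P(y)·H(X|Y=y):
  Y=0: P(Y=0) = 0.214, P(X|Y=0) = (95/214, 15/214, 61/214, 43/214) → H(X|Y=0) = 1.7702
  Y=1: P(Y=1) = 0.401, P(X|Y=1) = (45/401, 302/401, 40/401, 14/401) → H(X|Y=1) = 1.1629
  Y=2: P(Y=2) = 0.385, P(X|Y=2) = (12/385, 8/385, 193/385, 172/385) → H(X|Y=2) = 1.2908
H(X|Y) = 0.214·1.7702 + 0.401·1.1629 + 0.385·1.2908 = 1.3421 bits

I(X;Y) = H(X) - H(X|Y) = 1.9463 - 1.3421 = 0.6042 bits

Cross-check via I(X;Y) = H(X) + H(Y) - H(X,Y): computing H(Y) from the column sums and H(X,Y) from the 12 cells in the same way gives H(Y) = 1.5348 bits and H(X,Y) = 2.8769 bits, so
I(X;Y) = 1.9463 + 1.5348 - 2.8769 = 0.6042 bits ✓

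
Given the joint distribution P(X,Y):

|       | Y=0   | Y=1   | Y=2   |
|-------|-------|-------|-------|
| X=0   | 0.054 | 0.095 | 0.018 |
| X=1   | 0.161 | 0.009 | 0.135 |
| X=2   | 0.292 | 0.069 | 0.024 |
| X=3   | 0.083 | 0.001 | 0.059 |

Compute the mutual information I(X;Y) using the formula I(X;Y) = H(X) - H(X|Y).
0.2723 bits

I(X;Y) = H(X) - H(X|Y)

Marginal of X (row sums):
  P(X=0) = 0.054 + 0.095 + 0.018 = 0.167
  P(X=1) = 0.161 + 0.009 + 0.135 = 0.305
  P(X=2) = 0.292 + 0.069 + 0.024 = 0.385
  P(X=3) = 0.083 + 0.001 + 0.059 = 0.143
H(X) = -[0.167·log₂(0.167) + 0.305·log₂(0.305) + 0.385·log₂(0.385) + 0.143·log₂(0.143)]
  = 0.4312 + 0.5225 + 0.5302 + 0.4012 = 1.8851 bits

Marginal of Y (column sums):
  P(Y=0) = 0.054 + 0.161 + 0.292 + 0.083 = 0.590
  P(Y=1) = 0.095 + 0.009 + 0.069 + 0.001 = 0.174
  P(Y=2) = 0.018 + 0.135 + 0.024 + 0.059 = 0.236
H(X|Y) = Σ_y P(y)·H(X|Y=y):
  Y=0: P(Y=0) = 0.590, P(X|Y=0) = (27/295, 161/590, 146/295, 83/590) → H(X|Y=0) = 1.7273
  Y=1: P(Y=1) = 0.174, P(X|Y=1) = (95/174, 3/58, 23/58, 1/174) → H(X|Y=1) = 1.2696
  Y=2: P(Y=2) = 0.236, P(X|Y=2) = (9/118, 135/236, 6/59, 1/4) → H(X|Y=2) = 1.5795
H(X|Y) = 0.590·1.7273 + 0.174·1.2696 + 0.236·1.5795 = 1.6128 bits

I(X;Y) = H(X) - H(X|Y) = 1.8851 - 1.6128 = 0.2723 bits

Cross-check via I(X;Y) = H(X) + H(Y) - H(X,Y): computing H(Y) from the column sums and H(X,Y) from the 12 cells in the same way gives H(Y) = 1.3797 bits and H(X,Y) = 2.9925 bits, so
I(X;Y) = 1.8851 + 1.3797 - 2.9925 = 0.2723 bits ✓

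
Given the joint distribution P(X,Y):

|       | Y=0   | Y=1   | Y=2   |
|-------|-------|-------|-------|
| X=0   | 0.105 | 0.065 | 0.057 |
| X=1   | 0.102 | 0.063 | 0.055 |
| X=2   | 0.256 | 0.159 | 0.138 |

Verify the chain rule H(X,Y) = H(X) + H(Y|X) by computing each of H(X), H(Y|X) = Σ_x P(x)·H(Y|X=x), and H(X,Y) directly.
H(X) = 1.4388 bits, H(Y|X) = 1.5312 bits, H(X,Y) = 2.9700 bits

Marginal of X (row sums):
  P(X=0) = 0.105 + 0.065 + 0.057 = 0.227
  P(X=1) = 0.102 + 0.063 + 0.055 = 0.220
  P(X=2) = 0.256 + 0.159 + 0.138 = 0.553
H(X) = -[0.227·log₂(0.227) + 0.220·log₂(0.220) + 0.553·log₂(0.553)]
  = 0.48561 + 0.48057 + 0.47262 = 1.4388 bits

H(Y|X) = Σ_x P(x)·H(Y|X=x):
  X=0: P(X=0) = 0.227, P(Y|X=0) = (105/227, 65/227, 57/227) → H(Y|X=0) = 1.53173
  X=1: P(X=1) = 0.220, P(Y|X=1) = (51/110, 63/220, 1/4) → H(Y|X=1) = 1.53077
  X=2: P(X=2) = 0.553, P(Y|X=2) = (256/553, 159/553, 138/553) → H(Y|X=2) = 1.53116
H(Y|X) = 0.227·1.53173 + 0.220·1.53077 + 0.553·1.53116 = 1.5312 bits

H(X,Y) = -Σ_{x,y} P(x,y) log₂ P(x,y). Per-cell terms -P(x,y)·log₂P(x,y):
  X=0: 0.34141, 0.25632, 0.23557
  X=1: 0.33592, 0.25128, 0.23014
  X=2: 0.50324, 0.42181, 0.39430
Sum of the 9 terms: H(X,Y) = 2.9700 bits

Chain rule check:
  H(X) + H(Y|X) = 1.4388 + 1.5312 = 2.9700 bits
  H(X,Y) = 2.9700 bits
✓ Chain rule verified.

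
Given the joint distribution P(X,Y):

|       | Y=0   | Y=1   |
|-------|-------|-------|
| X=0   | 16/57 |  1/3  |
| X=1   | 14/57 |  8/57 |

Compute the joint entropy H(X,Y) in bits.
1.9379 bits

H(X,Y) = -Σ_{x,y} P(x,y) log₂ P(x,y). Per-cell terms -P(x,y)·log₂P(x,y):
  X=0: 0.5145, 0.5283
  X=1: 0.4975, 0.3976
Sum of the 4 terms: H(X,Y) = 1.9379 bits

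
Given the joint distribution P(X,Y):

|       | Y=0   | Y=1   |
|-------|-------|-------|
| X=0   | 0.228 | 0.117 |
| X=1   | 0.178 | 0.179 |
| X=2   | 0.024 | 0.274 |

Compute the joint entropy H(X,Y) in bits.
2.3769 bits

H(X,Y) = -Σ_{x,y} P(x,y) log₂ P(x,y). Per-cell terms -P(x,y)·log₂P(x,y):
  X=0: 0.4863, 0.3622
  X=1: 0.4432, 0.4443
  X=2: 0.1291, 0.5118
Sum of the 6 terms: H(X,Y) = 2.3769 bits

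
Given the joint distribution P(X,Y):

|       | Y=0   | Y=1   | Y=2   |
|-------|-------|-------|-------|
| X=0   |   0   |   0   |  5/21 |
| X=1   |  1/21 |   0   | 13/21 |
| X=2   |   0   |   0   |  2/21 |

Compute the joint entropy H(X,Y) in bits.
1.4535 bits

H(X,Y) = -Σ_{x,y} P(x,y) log₂ P(x,y). Per-cell terms -P(x,y)·log₂P(x,y):
  X=0: 0.0000, 0.0000, 0.4929
  X=1: 0.2092, 0.0000, 0.4283
  X=2: 0.0000, 0.0000, 0.3231
  (cells with P = 0 contribute 0)
Sum of the 9 terms: H(X,Y) = 1.4535 bits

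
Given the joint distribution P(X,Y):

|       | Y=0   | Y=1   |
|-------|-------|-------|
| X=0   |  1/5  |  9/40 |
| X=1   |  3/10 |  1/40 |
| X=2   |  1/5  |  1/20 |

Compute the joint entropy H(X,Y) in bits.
2.2832 bits

H(X,Y) = -Σ_{x,y} P(x,y) log₂ P(x,y). Per-cell terms -P(x,y)·log₂P(x,y):
  X=0: 0.4644, 0.4842
  X=1: 0.5211, 0.1330
  X=2: 0.4644, 0.2161
Sum of the 6 terms: H(X,Y) = 2.2832 bits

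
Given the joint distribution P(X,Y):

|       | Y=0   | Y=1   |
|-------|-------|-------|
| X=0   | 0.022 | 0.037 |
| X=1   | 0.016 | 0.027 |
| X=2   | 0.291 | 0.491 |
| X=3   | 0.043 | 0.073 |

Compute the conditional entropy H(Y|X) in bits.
0.9522 bits

H(Y|X) = H(X,Y) - H(X)

H(X,Y) = -Σ_{x,y} P(x,y) log₂ P(x,y). Per-cell terms -P(x,y)·log₂P(x,y):
  X=0: 0.1211, 0.1760
  X=1: 0.0955, 0.1407
  X=2: 0.5182, 0.5039
  X=3: 0.1952, 0.2756
Sum of the 8 terms: H(X,Y) = 2.0262 bits

Marginal of X (row sums):
  P(X=0) = 0.022 + 0.037 = 0.059
  P(X=1) = 0.016 + 0.027 = 0.043
  P(X=2) = 0.291 + 0.491 = 0.782
  P(X=3) = 0.043 + 0.073 = 0.116
H(X) = -[0.059·log₂(0.059) + 0.043·log₂(0.043) + 0.782·log₂(0.782) + 0.116·log₂(0.116)]
  = 0.2409 + 0.1952 + 0.2774 + 0.3605 = 1.0740 bits

H(Y|X) = H(X,Y) - H(X) = 2.0262 - 1.0740 = 0.9522 bits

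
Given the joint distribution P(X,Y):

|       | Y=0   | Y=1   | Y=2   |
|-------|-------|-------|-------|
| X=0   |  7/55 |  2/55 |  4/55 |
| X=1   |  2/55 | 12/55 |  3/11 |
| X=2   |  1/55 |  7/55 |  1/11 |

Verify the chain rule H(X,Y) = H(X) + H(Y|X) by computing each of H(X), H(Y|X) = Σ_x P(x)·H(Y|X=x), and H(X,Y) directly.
H(X) = 1.4706 bits, H(Y|X) = 1.3192 bits, H(X,Y) = 2.7898 bits

Marginal of X (row sums):
  P(X=0) = 7/55 + 2/55 + 4/55 = 13/55
  P(X=1) = 2/55 + 12/55 + 3/11 = 29/55
  P(X=2) = 1/55 + 7/55 + 1/11 = 13/55
H(X) = -[(13/55)·log₂(13/55) + (29/55)·log₂(29/55) + (13/55)·log₂(13/55)]
  = 0.49185 + 0.48687 + 0.49185 = 1.4706 bits

H(Y|X) = Σ_x P(x)·H(Y|X=x):
  X=0: P(X=0) = 13/55, P(Y|X=0) = (7/13, 2/13, 4/13) → H(Y|X=0) = 1.41956
  X=1: P(X=1) = 29/55, P(Y|X=1) = (2/29, 12/29, 15/29) → H(Y|X=1) = 1.28478
  X=2: P(X=2) = 13/55, P(Y|X=2) = (1/13, 7/13, 5/13) → H(Y|X=2) = 1.29574
H(Y|X) = (13/55)·1.41956 + (29/55)·1.28478 + (13/55)·1.29574 = 1.3192 bits

H(X,Y) = -Σ_{x,y} P(x,y) log₂ P(x,y). Per-cell terms -P(x,y)·log₂P(x,y):
  X=0: 0.37851, 0.17387, 0.27501
  X=1: 0.17387, 0.47921, 0.51122
  X=2: 0.10512, 0.37851, 0.31449
Sum of the 9 terms: H(X,Y) = 2.7898 bits

Chain rule check:
  H(X) + H(Y|X) = 1.4706 + 1.3192 = 2.7898 bits
  H(X,Y) = 2.7898 bits
✓ Chain rule verified.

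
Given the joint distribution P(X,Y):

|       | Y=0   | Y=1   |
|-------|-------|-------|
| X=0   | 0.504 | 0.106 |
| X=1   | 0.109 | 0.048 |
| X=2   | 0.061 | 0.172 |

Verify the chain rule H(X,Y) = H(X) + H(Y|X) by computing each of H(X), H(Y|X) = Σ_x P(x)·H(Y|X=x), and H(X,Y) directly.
H(X) = 1.3440 bits, H(Y|X) = 0.7391 bits, H(X,Y) = 2.0832 bits

Marginal of X (row sums):
  P(X=0) = 0.504 + 0.106 = 0.610
  P(X=1) = 0.109 + 0.048 = 0.157
  P(X=2) = 0.061 + 0.172 = 0.233
H(X) = -[0.610·log₂(0.610) + 0.157·log₂(0.157) + 0.233·log₂(0.233)]
  = 0.43500 + 0.41937 + 0.48967 = 1.3440 bits

H(Y|X) = Σ_x P(x)·H(Y|X=x):
  X=0: P(X=0) = 0.610, P(Y|X=0) = (252/305, 53/305) → H(Y|X=0) = 0.66626
  X=1: P(X=1) = 0.157, P(Y|X=1) = (109/157, 48/157) → H(Y|X=1) = 0.88819
  X=2: P(X=2) = 0.233, P(Y|X=2) = (61/233, 172/233) → H(Y|X=2) = 0.82945
H(Y|X) = 0.610·0.66626 + 0.157·0.88819 + 0.233·0.82945 = 0.7391 bits

H(X,Y) = -Σ_{x,y} P(x,y) log₂ P(x,y). Per-cell terms -P(x,y)·log₂P(x,y):
  X=0: 0.49821, 0.34321
  X=1: 0.34854, 0.21028
  X=2: 0.24614, 0.43680
Sum of the 6 terms: H(X,Y) = 2.0832 bits

Chain rule check:
  H(X) + H(Y|X) = 1.3440 + 0.7391 = 2.0831 bits
  H(X,Y) = 2.0832 bits
✓ Chain rule verified (Δ = 0.0001 is 4-dp rounding noise: each of the three values was rounded independently).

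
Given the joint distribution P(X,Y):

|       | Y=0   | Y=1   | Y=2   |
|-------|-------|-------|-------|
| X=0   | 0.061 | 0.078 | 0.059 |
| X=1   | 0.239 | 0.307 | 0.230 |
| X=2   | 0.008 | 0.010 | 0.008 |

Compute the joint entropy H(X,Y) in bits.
2.4562 bits

H(X,Y) = -Σ_{x,y} P(x,y) log₂ P(x,y). Per-cell terms -P(x,y)·log₂P(x,y):
  X=0: 0.24614, 0.28707, 0.24091
  X=1: 0.49352, 0.52303, 0.48767
  X=2: 0.05573, 0.06644, 0.05573
Sum of the 9 terms: H(X,Y) = 2.4562 bits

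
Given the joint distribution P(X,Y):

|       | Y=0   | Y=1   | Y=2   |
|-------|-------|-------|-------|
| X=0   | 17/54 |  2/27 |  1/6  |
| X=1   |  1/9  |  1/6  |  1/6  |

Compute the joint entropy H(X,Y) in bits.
2.4478 bits

H(X,Y) = -Σ_{x,y} P(x,y) log₂ P(x,y). Per-cell terms -P(x,y)·log₂P(x,y):
  X=0: 0.52493, 0.27814, 0.43083
  X=1: 0.35221, 0.43083, 0.43083
Sum of the 6 terms: H(X,Y) = 2.4478 bits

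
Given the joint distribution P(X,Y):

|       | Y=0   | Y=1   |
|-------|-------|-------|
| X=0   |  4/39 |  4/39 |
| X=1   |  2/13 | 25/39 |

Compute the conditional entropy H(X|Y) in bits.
0.6793 bits

H(X|Y) = H(X,Y) - H(Y)

H(X,Y) = -Σ_{x,y} P(x,y) log₂ P(x,y). Per-cell terms -P(x,y)·log₂P(x,y):
  X=0: 0.33696, 0.33696
  X=1: 0.41545, 0.41125
Sum of the 4 terms: H(X,Y) = 1.5006 bits

Marginal of Y (column sums):
  P(Y=0) = 4/39 + 2/13 = 10/39
  P(Y=1) = 4/39 + 25/39 = 29/39
H(Y) = -[(10/39)·log₂(10/39) + (29/39)·log₂(29/39)]
  = 0.50345 + 0.31783 = 0.8213 bits

H(X|Y) = H(X,Y) - H(Y) = 1.5006 - 0.8213 = 0.6793 bits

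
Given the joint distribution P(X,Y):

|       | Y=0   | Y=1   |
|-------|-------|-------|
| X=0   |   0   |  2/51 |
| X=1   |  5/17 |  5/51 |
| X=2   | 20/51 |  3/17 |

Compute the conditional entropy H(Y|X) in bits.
0.8263 bits

H(Y|X) = H(X,Y) - H(X)

H(X,Y) = -Σ_{x,y} P(x,y) log₂ P(x,y). Per-cell terms -P(x,y)·log₂P(x,y):
  X=0: 0.000000, 0.183232
  X=1: 0.519275, 0.328480
  X=2: 0.529607, 0.441618
  (cells with P = 0 contribute 0)
Sum of the 6 terms: H(X,Y) = 2.00221 bits

Marginal of X (row sums):
  P(X=0) = 0 + 2/51 = 2/51
  P(X=1) = 5/17 + 5/51 = 20/51
  P(X=2) = 20/51 + 3/17 = 29/51
H(X) = -[(2/51)·log₂(2/51) + (20/51)·log₂(20/51) + (29/51)·log₂(29/51)]
  = 0.183232 + 0.529607 + 0.463115 = 1.17595 bits

H(Y|X) = H(X,Y) - H(X) = 2.00221 - 1.17595 = 0.8263 bits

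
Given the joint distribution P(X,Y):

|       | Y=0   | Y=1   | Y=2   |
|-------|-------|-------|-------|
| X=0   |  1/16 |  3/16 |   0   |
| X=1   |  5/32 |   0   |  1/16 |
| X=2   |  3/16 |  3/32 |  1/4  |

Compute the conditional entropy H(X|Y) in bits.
1.0772 bits

H(X|Y) = H(X,Y) - H(Y)

H(X,Y) = -Σ_{x,y} P(x,y) log₂ P(x,y). Per-cell terms -P(x,y)·log₂P(x,y):
  X=0: 0.250000, 0.452820, 0.000000
  X=1: 0.418449, 0.000000, 0.250000
  X=2: 0.452820, 0.320160, 0.500000
  (cells with P = 0 contribute 0)
Sum of the 9 terms: H(X,Y) = 2.64425 bits

Marginal of Y (column sums):
  P(Y=0) = 1/16 + 5/32 + 3/16 = 13/32
  P(Y=1) = 3/16 + 0 + 3/32 = 9/32
  P(Y=2) = 0 + 1/16 + 1/4 = 5/16
H(Y) = -[(13/32)·log₂(13/32) + (9/32)·log₂(9/32) + (5/16)·log₂(5/16)]
  = 0.527946 + 0.514709 + 0.524397 = 1.56705 bits

H(X|Y) = H(X,Y) - H(Y) = 2.64425 - 1.56705 = 1.0772 bits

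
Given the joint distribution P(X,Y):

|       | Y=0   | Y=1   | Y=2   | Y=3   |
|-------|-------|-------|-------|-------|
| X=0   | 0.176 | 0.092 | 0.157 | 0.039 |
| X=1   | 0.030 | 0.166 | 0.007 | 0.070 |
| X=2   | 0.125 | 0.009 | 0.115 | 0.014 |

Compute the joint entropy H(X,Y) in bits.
3.1414 bits

H(X,Y) = -Σ_{x,y} P(x,y) log₂ P(x,y). Per-cell terms -P(x,y)·log₂P(x,y):
  X=0: 0.44112, 0.31668, 0.41937, 0.18253
  X=1: 0.15177, 0.43006, 0.05011, 0.26856
  X=2: 0.37500, 0.06116, 0.35883, 0.08622
Sum of the 12 terms: H(X,Y) = 3.1414 bits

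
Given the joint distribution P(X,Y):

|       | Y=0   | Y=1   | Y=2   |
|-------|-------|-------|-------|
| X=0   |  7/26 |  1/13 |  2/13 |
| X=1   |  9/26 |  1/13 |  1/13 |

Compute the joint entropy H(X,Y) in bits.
2.3089 bits

H(X,Y) = -Σ_{x,y} P(x,y) log₂ P(x,y). Per-cell terms -P(x,y)·log₂P(x,y):
  X=0: 0.50968, 0.28465, 0.41545
  X=1: 0.52979, 0.28465, 0.28465
Sum of the 6 terms: H(X,Y) = 2.3089 bits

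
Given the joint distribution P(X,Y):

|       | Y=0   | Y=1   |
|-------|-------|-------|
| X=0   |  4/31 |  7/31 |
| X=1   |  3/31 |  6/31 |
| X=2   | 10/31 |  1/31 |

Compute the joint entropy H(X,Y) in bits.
2.3369 bits

H(X,Y) = -Σ_{x,y} P(x,y) log₂ P(x,y). Per-cell terms -P(x,y)·log₂P(x,y):
  X=0: 0.38119, 0.48477
  X=1: 0.32605, 0.45856
  X=2: 0.52654, 0.15981
Sum of the 6 terms: H(X,Y) = 2.3369 bits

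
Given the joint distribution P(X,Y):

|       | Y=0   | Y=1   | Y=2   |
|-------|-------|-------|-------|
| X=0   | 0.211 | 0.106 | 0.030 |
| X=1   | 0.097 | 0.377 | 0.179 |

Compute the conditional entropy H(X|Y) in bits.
0.7675 bits

H(X|Y) = H(X,Y) - H(Y)

H(X,Y) = -Σ_{x,y} P(x,y) log₂ P(x,y). Per-cell terms -P(x,y)·log₂P(x,y):
  X=0: 0.473629, 0.343214, 0.151767
  X=1: 0.326490, 0.530576, 0.444272
Sum of the 6 terms: H(X,Y) = 2.26995 bits

Marginal of Y (column sums):
  P(Y=0) = 0.211 + 0.097 = 0.308
  P(Y=1) = 0.106 + 0.377 = 0.483
  P(Y=2) = 0.030 + 0.179 = 0.209
H(Y) = -[0.308·log₂(0.308) + 0.483·log₂(0.483) + 0.209·log₂(0.209)]
  = 0.523291 + 0.507104 + 0.472011 = 1.50241 bits

H(X|Y) = H(X,Y) - H(Y) = 2.26995 - 1.50241 = 0.7675 bits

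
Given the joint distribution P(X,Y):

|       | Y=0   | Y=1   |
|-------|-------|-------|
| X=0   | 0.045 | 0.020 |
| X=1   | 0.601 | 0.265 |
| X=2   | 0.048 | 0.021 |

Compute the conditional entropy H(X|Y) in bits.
0.7022 bits

H(X|Y) = H(X,Y) - H(Y)

H(X,Y) = -Σ_{x,y} P(x,y) log₂ P(x,y). Per-cell terms -P(x,y)·log₂P(x,y):
  X=0: 0.2013, 0.1129
  X=1: 0.4415, 0.5077
  X=2: 0.2103, 0.1170
Sum of the 6 terms: H(X,Y) = 1.5907 bits

Marginal of Y (column sums):
  P(Y=0) = 0.045 + 0.601 + 0.048 = 0.694
  P(Y=1) = 0.020 + 0.265 + 0.021 = 0.306
H(Y) = -[0.694·log₂(0.694) + 0.306·log₂(0.306)]
  = 0.3657 + 0.5228 = 0.8885 bits

H(X|Y) = H(X,Y) - H(Y) = 1.5907 - 0.8885 = 0.7022 bits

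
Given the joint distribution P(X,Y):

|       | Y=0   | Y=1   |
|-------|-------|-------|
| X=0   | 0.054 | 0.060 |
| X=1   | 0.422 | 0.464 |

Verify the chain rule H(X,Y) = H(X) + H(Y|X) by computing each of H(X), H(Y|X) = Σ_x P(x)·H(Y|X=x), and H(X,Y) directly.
H(X) = 0.5119 bits, H(Y|X) = 0.9983 bits, H(X,Y) = 1.5102 bits

Marginal of X (row sums):
  P(X=0) = 0.054 + 0.060 = 0.114
  P(X=1) = 0.422 + 0.464 = 0.886
H(X) = -[0.114·log₂(0.114) + 0.886·log₂(0.886)]
  = 0.35715 + 0.15471 = 0.5119 bits

H(Y|X) = Σ_x P(x)·H(Y|X=x):
  X=0: P(X=0) = 0.114, P(Y|X=0) = (9/19, 10/19) → H(Y|X=0) = 0.99800
  X=1: P(X=1) = 0.886, P(Y|X=1) = (211/443, 232/443) → H(Y|X=1) = 0.99838
H(Y|X) = 0.114·0.99800 + 0.886·0.99838 = 0.9983 bits

H(X,Y) = -Σ_{x,y} P(x,y) log₂ P(x,y). Per-cell terms -P(x,y)·log₂P(x,y):
  X=0: 0.22739, 0.24353
  X=1: 0.52526, 0.51402
Sum of the 4 terms: H(X,Y) = 1.5102 bits

Chain rule check:
  H(X) + H(Y|X) = 0.5119 + 0.9983 = 1.5102 bits
  H(X,Y) = 1.5102 bits
✓ Chain rule verified.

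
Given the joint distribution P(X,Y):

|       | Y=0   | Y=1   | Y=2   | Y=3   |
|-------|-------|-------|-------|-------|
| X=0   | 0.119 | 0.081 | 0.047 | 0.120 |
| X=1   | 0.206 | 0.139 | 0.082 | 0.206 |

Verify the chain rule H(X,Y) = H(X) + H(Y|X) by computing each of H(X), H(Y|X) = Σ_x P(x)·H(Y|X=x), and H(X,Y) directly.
H(X) = 0.9483 bits, H(Y|X) = 1.9158 bits, H(X,Y) = 2.8642 bits

Marginal of X (row sums):
  P(X=0) = 0.119 + 0.081 + 0.047 + 0.120 = 0.367
  P(X=1) = 0.206 + 0.139 + 0.082 + 0.206 = 0.633
H(X) = -[0.367·log₂(0.367) + 0.633·log₂(0.633)]
  = 0.530736 + 0.417604 = 0.9483 bits

H(Y|X) = Σ_x P(x)·H(Y|X=x):
  X=0: P(X=0) = 0.367, P(Y|X=0) = (119/367, 81/367, 47/367, 120/367) → H(Y|X=0) = 1.914994
  X=1: P(X=1) = 0.633, P(Y|X=1) = (206/633, 139/633, 82/633, 206/633) → H(Y|X=1) = 1.916346
H(Y|X) = 0.367·1.914994 + 0.633·1.916346 = 1.9158 bits

H(X,Y) = -Σ_{x,y} P(x,y) log₂ P(x,y). Per-cell terms -P(x,y)·log₂P(x,y):
  X=0: 0.365445, 0.293701, 0.207326, 0.367067
  X=1: 0.469532, 0.395711, 0.295875, 0.469532
Sum of the 8 terms: H(X,Y) = 2.8642 bits

Chain rule check:
  H(X) + H(Y|X) = 0.9483 + 1.9158 = 2.8641 bits
  H(X,Y) = 2.8642 bits
✓ Chain rule verified (Δ = 0.0001 is 4-dp rounding noise: each of the three values was rounded independently).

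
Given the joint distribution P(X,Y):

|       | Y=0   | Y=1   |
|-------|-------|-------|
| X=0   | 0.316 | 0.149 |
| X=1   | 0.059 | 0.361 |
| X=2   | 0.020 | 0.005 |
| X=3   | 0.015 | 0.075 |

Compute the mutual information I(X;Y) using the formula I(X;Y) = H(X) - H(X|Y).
0.2333 bits

I(X;Y) = H(X) - H(X|Y)

Marginal of X (row sums):
  P(X=0) = 0.316 + 0.149 = 0.465
  P(X=1) = 0.059 + 0.361 = 0.420
  P(X=2) = 0.020 + 0.005 = 0.025
  P(X=3) = 0.015 + 0.075 = 0.090
H(X) = -[0.465·log₂(0.465) + 0.420·log₂(0.420) + 0.025·log₂(0.025) + 0.090·log₂(0.090)]
  = 0.5137 + 0.5256 + 0.1330 + 0.3127 = 1.4850 bits

Marginal of Y (column sums):
  P(Y=0) = 0.316 + 0.059 + 0.020 + 0.015 = 0.410
  P(Y=1) = 0.149 + 0.361 + 0.005 + 0.075 = 0.590
H(X|Y) = Σ_y P(y)·H(X|Y=y):
  Y=0: P(Y=0) = 0.410, P(X|Y=0) = (158/205, 59/410, 2/41, 3/82) → H(X|Y=0) = 1.0792
  Y=1: P(Y=1) = 0.590, P(X|Y=1) = (149/590, 361/590, 1/118, 15/118) → H(X|Y=1) = 1.3716
H(X|Y) = 0.410·1.0792 + 0.590·1.3716 = 1.2517 bits

I(X;Y) = H(X) - H(X|Y) = 1.4850 - 1.2517 = 0.2333 bits

Cross-check via I(X;Y) = H(X) + H(Y) - H(X,Y): computing H(Y) from the column sums and H(X,Y) from the 8 cells in the same way gives H(Y) = 0.9765 bits and H(X,Y) = 2.2282 bits, so
I(X;Y) = 1.4850 + 0.9765 - 2.2282 = 0.2333 bits ✓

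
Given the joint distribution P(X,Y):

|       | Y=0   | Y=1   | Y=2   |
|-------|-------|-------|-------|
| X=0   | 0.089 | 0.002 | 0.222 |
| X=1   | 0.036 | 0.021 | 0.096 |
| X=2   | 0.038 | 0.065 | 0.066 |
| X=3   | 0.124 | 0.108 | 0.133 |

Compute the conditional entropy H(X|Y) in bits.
1.7568 bits

H(X|Y) = H(X,Y) - H(Y)

H(X,Y) = -Σ_{x,y} P(x,y) log₂ P(x,y). Per-cell terms -P(x,y)·log₂P(x,y):
  X=0: 0.31061453, 0.01793157, 0.48204379
  X=1: 0.17265093, 0.11704280, 0.32455889
  X=2: 0.17927856, 0.25632207, 0.25881175
  X=3: 0.37343691, 0.34677685, 0.38709675
Sum of the 12 terms: H(X,Y) = 3.2265654 bits

Marginal of Y (column sums):
  P(Y=0) = 0.089 + 0.036 + 0.038 + 0.124 = 0.287
  P(Y=1) = 0.002 + 0.021 + 0.065 + 0.108 = 0.196
  P(Y=2) = 0.222 + 0.096 + 0.066 + 0.133 = 0.517
H(Y) = -[0.287·log₂(0.287) + 0.196·log₂(0.196) + 0.517·log₂(0.517)]
  = 0.51685180 + 0.46081059 + 0.49206189 = 1.4697243 bits

H(X|Y) = H(X,Y) - H(Y) = 3.2265654 - 1.4697243 = 1.7568 bits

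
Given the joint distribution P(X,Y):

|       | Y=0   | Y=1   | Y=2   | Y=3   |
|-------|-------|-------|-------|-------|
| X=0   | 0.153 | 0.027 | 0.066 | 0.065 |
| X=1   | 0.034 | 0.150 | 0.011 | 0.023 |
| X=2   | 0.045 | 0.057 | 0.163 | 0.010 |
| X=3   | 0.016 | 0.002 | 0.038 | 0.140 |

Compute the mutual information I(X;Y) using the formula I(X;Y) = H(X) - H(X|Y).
0.5099 bits

I(X;Y) = H(X) - H(X|Y)

Marginal of X (row sums):
  P(X=0) = 0.153 + 0.027 + 0.066 + 0.065 = 0.311
  P(X=1) = 0.034 + 0.150 + 0.011 + 0.023 = 0.218
  P(X=2) = 0.045 + 0.057 + 0.163 + 0.010 = 0.275
  P(X=3) = 0.016 + 0.002 + 0.038 + 0.140 = 0.196
H(X) = -[0.311·log₂(0.311) + 0.218·log₂(0.218) + 0.275·log₂(0.275) + 0.196·log₂(0.196)]
  = 0.524039 + 0.479077 + 0.512187 + 0.460811 = 1.97611 bits

Marginal of Y (column sums):
  P(Y=0) = 0.153 + 0.034 + 0.045 + 0.016 = 0.248
  P(Y=1) = 0.027 + 0.150 + 0.057 + 0.002 = 0.236
  P(Y=2) = 0.066 + 0.011 + 0.163 + 0.038 = 0.278
  P(Y=3) = 0.065 + 0.023 + 0.010 + 0.140 = 0.238
H(X|Y) = Σ_y P(y)·H(X|Y=y):
  Y=0: P(Y=0) = 0.248, P(X|Y=0) = (153/248, 17/124, 45/248, 2/31) → H(X|Y=0) = 1.524811
  Y=1: P(Y=1) = 0.236, P(X|Y=1) = (27/236, 75/118, 57/236, 1/118) → H(X|Y=1) = 1.326798
  Y=2: P(Y=2) = 0.278, P(X|Y=2) = (33/139, 11/278, 163/278, 19/139) → H(X|Y=2) = 1.520928
  Y=3: P(Y=3) = 0.238, P(X|Y=3) = (65/238, 23/238, 5/119, 10/17) → H(X|Y=3) = 1.479630
H(X|Y) = 0.248·1.524811 + 0.236·1.326798 + 0.278·1.520928 + 0.238·1.479630 = 1.46625 bits

I(X;Y) = H(X) - H(X|Y) = 1.97611 - 1.46625 = 0.5099 bits

Cross-check via I(X;Y) = H(X) + H(Y) - H(X,Y): computing H(Y) from the column sums and H(X,Y) from the 16 cells in the same way gives H(Y) = 1.99681 bits and H(X,Y) = 3.46305 bits, so
I(X;Y) = 1.97611 + 1.99681 - 3.46305 = 0.5099 bits ✓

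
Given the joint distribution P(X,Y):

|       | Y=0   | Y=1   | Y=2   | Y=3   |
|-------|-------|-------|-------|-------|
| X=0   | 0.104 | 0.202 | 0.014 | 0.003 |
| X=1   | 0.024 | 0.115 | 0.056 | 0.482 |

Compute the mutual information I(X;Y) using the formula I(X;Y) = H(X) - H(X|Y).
0.4421 bits

I(X;Y) = H(X) - H(X|Y)

Marginal of X (row sums):
  P(X=0) = 0.104 + 0.202 + 0.014 + 0.003 = 0.323
  P(X=1) = 0.024 + 0.115 + 0.056 + 0.482 = 0.677
H(X) = -[0.323·log₂(0.323) + 0.677·log₂(0.677)]
  = 0.5266 + 0.3810 = 0.9076 bits

Marginal of Y (column sums):
  P(Y=0) = 0.104 + 0.024 = 0.128
  P(Y=1) = 0.202 + 0.115 = 0.317
  P(Y=2) = 0.014 + 0.056 = 0.070
  P(Y=3) = 0.003 + 0.482 = 0.485
H(X|Y) = Σ_y P(y)·H(X|Y=y):
  Y=0: P(Y=0) = 0.128, P(X|Y=0) = (13/16, 3/16) → H(X|Y=0) = 0.6962
  Y=1: P(Y=1) = 0.317, P(X|Y=1) = (202/317, 115/317) → H(X|Y=1) = 0.9450
  Y=2: P(Y=2) = 0.070, P(X|Y=2) = (1/5, 4/5) → H(X|Y=2) = 0.7219
  Y=3: P(Y=3) = 0.485, P(X|Y=3) = (3/485, 482/485) → H(X|Y=3) = 0.0543
H(X|Y) = 0.128·0.6962 + 0.317·0.9450 + 0.070·0.7219 + 0.485·0.0543 = 0.4655 bits

I(X;Y) = H(X) - H(X|Y) = 0.9076 - 0.4655 = 0.4421 bits

Cross-check via I(X;Y) = H(X) + H(Y) - H(X,Y): computing H(Y) from the column sums and H(X,Y) from the 8 cells in the same way gives H(Y) = 1.6799 bits and H(X,Y) = 2.1454 bits, so
I(X;Y) = 0.9076 + 1.6799 - 2.1454 = 0.4421 bits ✓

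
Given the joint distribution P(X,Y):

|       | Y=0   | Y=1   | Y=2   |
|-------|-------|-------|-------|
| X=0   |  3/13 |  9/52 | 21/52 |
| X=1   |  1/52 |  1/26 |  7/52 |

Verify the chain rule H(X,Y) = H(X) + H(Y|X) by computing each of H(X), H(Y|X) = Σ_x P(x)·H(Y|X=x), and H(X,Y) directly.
H(X) = 0.7063 bits, H(Y|X) = 1.4280 bits, H(X,Y) = 2.1343 bits

Marginal of X (row sums):
  P(X=0) = 3/13 + 9/52 + 21/52 = 21/26
  P(X=1) = 1/52 + 1/26 + 7/52 = 5/26
H(X) = -[(21/26)·log₂(21/26) + (5/26)·log₂(5/26)]
  = 0.24887 + 0.45741 = 0.7063 bits

H(Y|X) = Σ_x P(x)·H(Y|X=x):
  X=0: P(X=0) = 21/26, P(Y|X=0) = (2/7, 3/14, 1/2) → H(Y|X=0) = 1.49261
  X=1: P(X=1) = 5/26, P(Y|X=1) = (1/10, 1/5, 7/10) → H(Y|X=1) = 1.15678
H(Y|X) = (21/26)·1.49261 + (5/26)·1.15678 = 1.4280 bits

H(X,Y) = -Σ_{x,y} P(x,y) log₂ P(x,y). Per-cell terms -P(x,y)·log₂P(x,y):
  X=0: 0.48819, 0.43797, 0.52828
  X=1: 0.10962, 0.18079, 0.38945
Sum of the 6 terms: H(X,Y) = 2.1343 bits

Chain rule check:
  H(X) + H(Y|X) = 0.7063 + 1.4280 = 2.1343 bits
  H(X,Y) = 2.1343 bits
✓ Chain rule verified.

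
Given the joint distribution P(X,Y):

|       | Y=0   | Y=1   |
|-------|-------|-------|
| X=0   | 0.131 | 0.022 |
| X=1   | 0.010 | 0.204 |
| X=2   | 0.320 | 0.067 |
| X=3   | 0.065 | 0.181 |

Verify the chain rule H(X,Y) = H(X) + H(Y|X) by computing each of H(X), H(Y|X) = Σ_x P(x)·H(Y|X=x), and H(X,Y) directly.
H(X) = 1.9181 bits, H(Y|X) = 0.6114 bits, H(X,Y) = 2.5295 bits

Marginal of X (row sums):
  P(X=0) = 0.131 + 0.022 = 0.153
  P(X=1) = 0.010 + 0.204 = 0.214
  P(X=2) = 0.320 + 0.067 = 0.387
  P(X=3) = 0.065 + 0.181 = 0.246
H(X) = -[0.153·log₂(0.153) + 0.214·log₂(0.214) + 0.387·log₂(0.387) + 0.246·log₂(0.246)]
  = 0.41438 + 0.47600 + 0.53003 + 0.49772 = 1.9181 bits

H(Y|X) = Σ_x P(x)·H(Y|X=x):
  X=0: P(X=0) = 0.153, P(Y|X=0) = (131/153, 22/153) → H(Y|X=0) = 0.59408
  X=1: P(X=1) = 0.214, P(Y|X=1) = (5/107, 102/107) → H(Y|X=1) = 0.27234
  X=2: P(X=2) = 0.387, P(Y|X=2) = (320/387, 67/387) → H(Y|X=2) = 0.66481
  X=3: P(X=3) = 0.246, P(Y|X=3) = (65/246, 181/246) → H(Y|X=3) = 0.83306
H(Y|X) = 0.153·0.59408 + 0.214·0.27234 + 0.387·0.66481 + 0.246·0.83306 = 0.6114 bits

H(X,Y) = -Σ_{x,y} P(x,y) log₂ P(x,y). Per-cell terms -P(x,y)·log₂P(x,y):
  X=0: 0.38414, 0.12114
  X=1: 0.06644, 0.46785
  X=2: 0.52603, 0.26128
  X=3: 0.25632, 0.44633
Sum of the 8 terms: H(X,Y) = 2.5295 bits

Chain rule check:
  H(X) + H(Y|X) = 1.9181 + 0.6114 = 2.5295 bits
  H(X,Y) = 2.5295 bits
✓ Chain rule verified.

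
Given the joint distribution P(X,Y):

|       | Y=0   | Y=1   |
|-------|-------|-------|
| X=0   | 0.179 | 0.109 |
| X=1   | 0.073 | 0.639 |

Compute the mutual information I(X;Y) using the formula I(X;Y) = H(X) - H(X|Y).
0.1992 bits

I(X;Y) = H(X) - H(X|Y)

Marginal of X (row sums):
  P(X=0) = 0.179 + 0.109 = 0.288
  P(X=1) = 0.073 + 0.639 = 0.712
H(X) = -[0.288·log₂(0.288) + 0.712·log₂(0.712)]
  = 0.5172 + 0.3489 = 0.8661 bits

Marginal of Y (column sums):
  P(Y=0) = 0.179 + 0.073 = 0.252
  P(Y=1) = 0.109 + 0.639 = 0.748
H(X|Y) = Σ_y P(y)·H(X|Y=y):
  Y=0: P(Y=0) = 0.252, P(X|Y=0) = (179/252, 73/252) → H(X|Y=0) = 0.8683
  Y=1: P(Y=1) = 0.748, P(X|Y=1) = (109/748, 639/748) → H(X|Y=1) = 0.5990
H(X|Y) = 0.252·0.8683 + 0.748·0.5990 = 0.6669 bits

I(X;Y) = H(X) - H(X|Y) = 0.8661 - 0.6669 = 0.1992 bits

Cross-check via I(X;Y) = H(X) + H(Y) - H(X,Y): computing H(Y) from the column sums and H(X,Y) from the 4 cells in the same way gives H(Y) = 0.8144 bits and H(X,Y) = 1.4813 bits, so
I(X;Y) = 0.8661 + 0.8144 - 1.4813 = 0.1992 bits ✓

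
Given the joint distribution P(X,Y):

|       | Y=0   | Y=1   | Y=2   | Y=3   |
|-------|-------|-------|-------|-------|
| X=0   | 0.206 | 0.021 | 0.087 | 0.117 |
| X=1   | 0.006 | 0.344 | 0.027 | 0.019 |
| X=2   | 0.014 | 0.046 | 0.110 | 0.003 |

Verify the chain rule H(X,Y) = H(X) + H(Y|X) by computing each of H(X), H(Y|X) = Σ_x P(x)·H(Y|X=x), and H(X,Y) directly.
H(X) = 1.4905 bits, H(Y|X) = 1.2540 bits, H(X,Y) = 2.7444 bits

Marginal of X (row sums):
  P(X=0) = 0.206 + 0.021 + 0.087 + 0.117 = 0.431
  P(X=1) = 0.006 + 0.344 + 0.027 + 0.019 = 0.396
  P(X=2) = 0.014 + 0.046 + 0.110 + 0.003 = 0.173
H(X) = -[0.431·log₂(0.431) + 0.396·log₂(0.396) + 0.173·log₂(0.173)]
  = 0.52334 + 0.52923 + 0.43789 = 1.4905 bits

H(Y|X) = Σ_x P(x)·H(Y|X=x):
  X=0: P(X=0) = 0.431, P(Y|X=0) = (206/431, 21/431, 87/431, 117/431) → H(Y|X=0) = 1.69812
  X=1: P(X=1) = 0.396, P(Y|X=1) = (1/66, 86/99, 3/44, 19/396) → H(Y|X=1) = 0.74239
  X=2: P(X=2) = 0.173, P(Y|X=2) = (14/173, 46/173, 110/173, 3/173) → H(Y|X=2) = 1.31849
H(Y|X) = 0.431·1.69812 + 0.396·0.74239 + 0.173·1.31849 = 1.2540 bits

H(X,Y) = -Σ_{x,y} P(x,y) log₂ P(x,y). Per-cell terms -P(x,y)·log₂P(x,y):
  X=0: 0.46953, 0.11704, 0.30649, 0.36216
  X=1: 0.04428, 0.52959, 0.14069, 0.10864
  X=2: 0.08622, 0.20434, 0.35029, 0.02514
Sum of the 12 terms: H(X,Y) = 2.7444 bits

Chain rule check:
  H(X) + H(Y|X) = 1.4905 + 1.2540 = 2.7445 bits
  H(X,Y) = 2.7444 bits
✓ Chain rule verified (Δ = 0.0001 is 4-dp rounding noise: each of the three values was rounded independently).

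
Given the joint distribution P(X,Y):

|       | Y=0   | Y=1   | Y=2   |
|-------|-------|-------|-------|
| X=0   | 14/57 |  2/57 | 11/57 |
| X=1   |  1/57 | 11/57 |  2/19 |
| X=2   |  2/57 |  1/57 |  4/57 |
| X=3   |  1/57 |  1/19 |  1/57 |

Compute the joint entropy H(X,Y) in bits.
2.9965 bits

H(X,Y) = -Σ_{x,y} P(x,y) log₂ P(x,y). Per-cell terms -P(x,y)·log₂P(x,y):
  X=0: 0.49750, 0.16958, 0.45804
  X=1: 0.10233, 0.45804, 0.34189
  X=2: 0.16958, 0.10233, 0.26897
  X=3: 0.10233, 0.22358, 0.10233
Sum of the 12 terms: H(X,Y) = 2.9965 bits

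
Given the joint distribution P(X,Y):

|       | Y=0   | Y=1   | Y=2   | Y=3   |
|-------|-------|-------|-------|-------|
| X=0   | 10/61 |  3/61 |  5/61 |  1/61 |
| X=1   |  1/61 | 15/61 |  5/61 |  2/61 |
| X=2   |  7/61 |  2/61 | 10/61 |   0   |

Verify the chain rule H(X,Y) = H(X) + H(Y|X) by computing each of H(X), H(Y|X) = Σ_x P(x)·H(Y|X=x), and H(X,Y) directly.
H(X) = 1.5789 bits, H(Y|X) = 1.4557 bits, H(X,Y) = 3.0345 bits

Marginal of X (row sums):
  P(X=0) = 10/61 + 3/61 + 5/61 + 1/61 = 19/61
  P(X=1) = 1/61 + 15/61 + 5/61 + 2/61 = 23/61
  P(X=2) = 7/61 + 2/61 + 10/61 + 0 = 19/61
H(X) = -[(19/61)·log₂(19/61) + (23/61)·log₂(23/61) + (19/61)·log₂(19/61)]
  = 0.52415 + 0.53057 + 0.52415 = 1.5789 bits

H(Y|X) = Σ_x P(x)·H(Y|X=x):
  X=0: P(X=0) = 19/61, P(Y|X=0) = (10/19, 3/19, 5/19, 1/19) → H(Y|X=0) = 1.63825
  X=1: P(X=1) = 23/61, P(Y|X=1) = (1/23, 15/23, 5/23, 2/23) → H(Y|X=1) = 1.38387
  X=2: P(X=2) = 19/61, P(Y|X=2) = (7/19, 2/19, 10/19, 0) → H(Y|X=2) = 1.35999
H(Y|X) = (19/61)·1.63825 + (23/61)·1.38387 + (19/61)·1.35999 = 1.4557 bits

H(X,Y) = -Σ_{x,y} P(x,y) log₂ P(x,y). Per-cell terms -P(x,y)·log₂P(x,y):
  X=0: 0.42767, 0.21373, 0.29580, 0.09723
  X=1: 0.09723, 0.49767, 0.29580, 0.16166
  X=2: 0.35842, 0.16166, 0.42767, 0.00000
  (cells with P = 0 contribute 0)
Sum of the 12 terms: H(X,Y) = 3.0345 bits

Chain rule check:
  H(X) + H(Y|X) = 1.5789 + 1.4557 = 3.0346 bits
  H(X,Y) = 3.0345 bits
✓ Chain rule verified (Δ = 0.0001 is 4-dp rounding noise: each of the three values was rounded independently).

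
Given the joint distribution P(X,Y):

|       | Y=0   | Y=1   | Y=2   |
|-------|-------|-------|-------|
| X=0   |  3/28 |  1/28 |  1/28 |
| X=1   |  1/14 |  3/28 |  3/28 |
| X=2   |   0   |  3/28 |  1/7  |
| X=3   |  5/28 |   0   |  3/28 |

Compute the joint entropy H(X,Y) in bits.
3.1865 bits

H(X,Y) = -Σ_{x,y} P(x,y) log₂ P(x,y). Per-cell terms -P(x,y)·log₂P(x,y):
  X=0: 0.34526, 0.17169, 0.17169
  X=1: 0.27195, 0.34526, 0.34526
  X=2: 0.00000, 0.34526, 0.40105
  X=3: 0.44383, 0.00000, 0.34526
  (cells with P = 0 contribute 0)
Sum of the 12 terms: H(X,Y) = 3.1865 bits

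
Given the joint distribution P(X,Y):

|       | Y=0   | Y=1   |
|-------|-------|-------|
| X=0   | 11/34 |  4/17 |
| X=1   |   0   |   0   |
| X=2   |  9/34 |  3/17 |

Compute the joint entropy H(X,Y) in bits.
1.9671 bits

H(X,Y) = -Σ_{x,y} P(x,y) log₂ P(x,y). Per-cell terms -P(x,y)·log₂P(x,y):
  X=0: 0.5267, 0.4912
  X=1: 0.0000, 0.0000
  X=2: 0.5076, 0.4416
  (cells with P = 0 contribute 0)
Sum of the 6 terms: H(X,Y) = 1.9671 bits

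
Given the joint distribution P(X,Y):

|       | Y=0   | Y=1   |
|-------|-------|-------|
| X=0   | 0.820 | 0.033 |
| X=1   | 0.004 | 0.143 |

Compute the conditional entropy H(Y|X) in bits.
0.2280 bits

H(Y|X) = H(X,Y) - H(X)

H(X,Y) = -Σ_{x,y} P(x,y) log₂ P(x,y). Per-cell terms -P(x,y)·log₂P(x,y):
  X=0: 0.2348, 0.1624
  X=1: 0.0319, 0.4012
Sum of the 4 terms: H(X,Y) = 0.8303 bits

Marginal of X (row sums):
  P(X=0) = 0.820 + 0.033 = 0.853
  P(X=1) = 0.004 + 0.143 = 0.147
H(X) = -[0.853·log₂(0.853) + 0.147·log₂(0.147)]
  = 0.1957 + 0.4066 = 0.6023 bits

H(Y|X) = H(X,Y) - H(X) = 0.8303 - 0.6023 = 0.2280 bits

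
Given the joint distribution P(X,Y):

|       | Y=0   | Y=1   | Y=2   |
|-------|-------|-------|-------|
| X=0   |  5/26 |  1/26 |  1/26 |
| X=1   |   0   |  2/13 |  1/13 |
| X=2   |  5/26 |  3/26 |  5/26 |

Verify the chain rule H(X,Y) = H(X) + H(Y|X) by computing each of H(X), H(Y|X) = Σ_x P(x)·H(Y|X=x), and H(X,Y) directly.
H(X) = 1.4979 bits, H(Y|X) = 1.2955 bits, H(X,Y) = 2.7934 bits

Marginal of X (row sums):
  P(X=0) = 5/26 + 1/26 + 1/26 = 7/26
  P(X=1) = 0 + 2/13 + 1/13 = 3/13
  P(X=2) = 5/26 + 3/26 + 5/26 = 1/2
H(X) = -[(7/26)·log₂(7/26) + (3/13)·log₂(3/13) + (1/2)·log₂(1/2)]
  = 0.5097 + 0.4882 + 0.5000 = 1.4979 bits

H(Y|X) = Σ_x P(x)·H(Y|X=x):
  X=0: P(X=0) = 7/26, P(Y|X=0) = (5/7, 1/7, 1/7) → H(Y|X=0) = 1.1488
  X=1: P(X=1) = 3/13, P(Y|X=1) = (0, 2/3, 1/3) → H(Y|X=1) = 0.9183
  X=2: P(X=2) = 1/2, P(Y|X=2) = (5/13, 3/13, 5/13) → H(Y|X=2) = 1.5486
H(Y|X) = (7/26)·1.1488 + (3/13)·0.9183 + (1/2)·1.5486 = 1.2955 bits

H(X,Y) = -Σ_{x,y} P(x,y) log₂ P(x,y). Per-cell terms -P(x,y)·log₂P(x,y):
  X=0: 0.4574, 0.1808, 0.1808
  X=1: 0.0000, 0.4155, 0.2846
  X=2: 0.4574, 0.3595, 0.4574
  (cells with P = 0 contribute 0)
Sum of the 9 terms: H(X,Y) = 2.7934 bits

Chain rule check:
  H(X) + H(Y|X) = 1.4979 + 1.2955 = 2.7934 bits
  H(X,Y) = 2.7934 bits
✓ Chain rule verified.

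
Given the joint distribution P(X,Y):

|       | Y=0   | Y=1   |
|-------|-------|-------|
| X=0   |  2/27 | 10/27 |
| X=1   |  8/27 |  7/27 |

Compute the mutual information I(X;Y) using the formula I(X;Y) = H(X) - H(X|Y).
0.1083 bits

I(X;Y) = H(X) - H(X|Y)

Marginal of X (row sums):
  P(X=0) = 2/27 + 10/27 = 4/9
  P(X=1) = 8/27 + 7/27 = 5/9
H(X) = -[(4/9)·log₂(4/9) + (5/9)·log₂(5/9)]
  = 0.51997 + 0.47111 = 0.99108 bits

Marginal of Y (column sums):
  P(Y=0) = 2/27 + 8/27 = 10/27
  P(Y=1) = 10/27 + 7/27 = 17/27
H(X|Y) = Σ_y P(y)·H(X|Y=y):
  Y=0: P(Y=0) = 10/27, P(X|Y=0) = (1/5, 4/5) → H(X|Y=0) = 0.72193
  Y=1: P(Y=1) = 17/27, P(X|Y=1) = (10/17, 7/17) → H(X|Y=1) = 0.97742
H(X|Y) = (10/27)·0.72193 + (17/27)·0.97742 = 0.88279 bits

I(X;Y) = H(X) - H(X|Y) = 0.99108 - 0.88279 = 0.1083 bits

Cross-check via I(X;Y) = H(X) + H(Y) - H(X,Y): computing H(Y) from the column sums and H(X,Y) from the 4 cells in the same way gives H(Y) = 0.95096 bits and H(X,Y) = 1.83375 bits, so
I(X;Y) = 0.99108 + 0.95096 - 1.83375 = 0.1083 bits ✓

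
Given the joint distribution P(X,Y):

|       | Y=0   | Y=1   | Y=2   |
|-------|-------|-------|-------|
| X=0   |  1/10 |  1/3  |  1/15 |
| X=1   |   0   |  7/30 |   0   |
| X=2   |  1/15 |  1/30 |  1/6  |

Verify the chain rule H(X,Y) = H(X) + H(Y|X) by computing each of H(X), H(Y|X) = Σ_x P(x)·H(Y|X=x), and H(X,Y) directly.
H(X) = 1.4984 bits, H(Y|X) = 0.9673 bits, H(X,Y) = 2.4657 bits

Marginal of X (row sums):
  P(X=0) = 1/10 + 1/3 + 1/15 = 1/2
  P(X=1) = 0 + 7/30 + 0 = 7/30
  P(X=2) = 1/15 + 1/30 + 1/6 = 4/15
H(X) = -[(1/2)·log₂(1/2) + (7/30)·log₂(7/30) + (4/15)·log₂(4/15)]
  = 0.50000 + 0.48989 + 0.50850 = 1.4984 bits

H(Y|X) = Σ_x P(x)·H(Y|X=x):
  X=0: P(X=0) = 1/2, P(Y|X=0) = (1/5, 2/3, 2/15) → H(Y|X=0) = 1.24195
  X=1: P(X=1) = 7/30, P(Y|X=1) = (0, 1, 0) → H(Y|X=1) = 0.00000
  X=2: P(X=2) = 4/15, P(Y|X=2) = (1/4, 1/8, 5/8) → H(Y|X=2) = 1.29879
H(Y|X) = (1/2)·1.24195 + (7/30)·0.00000 + (4/15)·1.29879 = 0.9673 bits

H(X,Y) = -Σ_{x,y} P(x,y) log₂ P(x,y). Per-cell terms -P(x,y)·log₂P(x,y):
  X=0: 0.33219, 0.52832, 0.26046
  X=1: 0.00000, 0.48989, 0.00000
  X=2: 0.26046, 0.16356, 0.43083
  (cells with P = 0 contribute 0)
Sum of the 9 terms: H(X,Y) = 2.4657 bits

Chain rule check:
  H(X) + H(Y|X) = 1.4984 + 0.9673 = 2.4657 bits
  H(X,Y) = 2.4657 bits
✓ Chain rule verified.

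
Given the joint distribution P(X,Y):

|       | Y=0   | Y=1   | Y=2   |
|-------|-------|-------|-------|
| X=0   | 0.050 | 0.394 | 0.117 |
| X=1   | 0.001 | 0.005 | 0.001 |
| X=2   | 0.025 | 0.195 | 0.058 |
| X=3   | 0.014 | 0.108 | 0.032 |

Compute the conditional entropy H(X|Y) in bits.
1.4468 bits

H(X|Y) = H(X,Y) - H(Y)

H(X,Y) = -Σ_{x,y} P(x,y) log₂ P(x,y). Per-cell terms -P(x,y)·log₂P(x,y):
  X=0: 0.2160964, 0.5294306, 0.3621641
  X=1: 0.0099658, 0.0382193, 0.0099658
  X=2: 0.1330482, 0.4598985, 0.2382526
  X=3: 0.0862180, 0.3467769, 0.1589051
Sum of the 12 terms: H(X,Y) = 2.588941 bits

Marginal of Y (column sums):
  P(Y=0) = 0.050 + 0.001 + 0.025 + 0.014 = 0.090
  P(Y=1) = 0.394 + 0.005 + 0.195 + 0.108 = 0.702
  P(Y=2) = 0.117 + 0.001 + 0.058 + 0.032 = 0.208
H(Y) = -[0.090·log₂(0.090) + 0.702·log₂(0.702) + 0.208·log₂(0.208)]
  = 0.3126538 + 0.3583409 + 0.4711917 = 1.142186 bits

H(X|Y) = H(X,Y) - H(Y) = 2.588941 - 1.142186 = 1.4468 bits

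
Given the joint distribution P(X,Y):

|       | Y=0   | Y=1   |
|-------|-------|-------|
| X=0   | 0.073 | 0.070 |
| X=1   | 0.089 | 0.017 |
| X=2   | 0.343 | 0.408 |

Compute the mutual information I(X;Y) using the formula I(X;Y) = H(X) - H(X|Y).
0.0427 bits

I(X;Y) = H(X) - H(X|Y)

Marginal of X (row sums):
  P(X=0) = 0.073 + 0.070 = 0.143
  P(X=1) = 0.089 + 0.017 = 0.106
  P(X=2) = 0.343 + 0.408 = 0.751
H(X) = -[0.143·log₂(0.143) + 0.106·log₂(0.106) + 0.751·log₂(0.751)]
  = 0.40125 + 0.34321 + 0.31025 = 1.0547 bits

Marginal of Y (column sums):
  P(Y=0) = 0.073 + 0.089 + 0.343 = 0.505
  P(Y=1) = 0.070 + 0.017 + 0.408 = 0.495
H(X|Y) = Σ_y P(y)·H(X|Y=y):
  Y=0: P(Y=0) = 0.505, P(X|Y=0) = (73/505, 89/505, 343/505) → H(X|Y=0) = 1.22377
  Y=1: P(Y=1) = 0.495, P(X|Y=1) = (14/99, 17/495, 136/165) → H(X|Y=1) = 0.79596
H(X|Y) = 0.505·1.22377 + 0.495·0.79596 = 1.0120 bits

I(X;Y) = H(X) - H(X|Y) = 1.0547 - 1.0120 = 0.0427 bits

Cross-check via I(X;Y) = H(X) + H(Y) - H(X,Y): computing H(Y) from the column sums and H(X,Y) from the 6 cells in the same way gives H(Y) = 0.9999 bits and H(X,Y) = 2.0119 bits, so
I(X;Y) = 1.0547 + 0.9999 - 2.0119 = 0.0427 bits ✓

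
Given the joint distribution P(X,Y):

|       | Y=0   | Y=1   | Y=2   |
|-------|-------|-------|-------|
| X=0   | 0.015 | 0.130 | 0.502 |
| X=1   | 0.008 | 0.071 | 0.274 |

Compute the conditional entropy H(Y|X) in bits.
0.8743 bits

H(Y|X) = H(X,Y) - H(X)

H(X,Y) = -Σ_{x,y} P(x,y) log₂ P(x,y). Per-cell terms -P(x,y)·log₂P(x,y):
  X=0: 0.090883, 0.382644, 0.499109
  X=1: 0.055726, 0.270939, 0.511764
Sum of the 6 terms: H(X,Y) = 1.811065 bits

Marginal of X (row sums):
  P(X=0) = 0.015 + 0.130 + 0.502 = 0.647
  P(X=1) = 0.008 + 0.071 + 0.274 = 0.353
H(X) = -[0.647·log₂(0.647) + 0.353·log₂(0.353)]
  = 0.406421 + 0.530298 = 0.936719 bits

H(Y|X) = H(X,Y) - H(X) = 1.811065 - 0.936719 = 0.8743 bits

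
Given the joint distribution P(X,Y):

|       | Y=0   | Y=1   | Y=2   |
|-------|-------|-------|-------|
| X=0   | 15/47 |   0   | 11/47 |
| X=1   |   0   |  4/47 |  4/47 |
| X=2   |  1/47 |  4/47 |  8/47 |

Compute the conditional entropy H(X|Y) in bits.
1.0082 bits

H(X|Y) = H(X,Y) - H(Y)

H(X,Y) = -Σ_{x,y} P(x,y) log₂ P(x,y). Per-cell terms -P(x,y)·log₂P(x,y):
  X=0: 0.52586, 0.00000, 0.49036
  X=1: 0.00000, 0.30252, 0.30252
  X=2: 0.11818, 0.30252, 0.43482
  (cells with P = 0 contribute 0)
Sum of the 9 terms: H(X,Y) = 2.4768 bits

Marginal of Y (column sums):
  P(Y=0) = 15/47 + 0 + 1/47 = 16/47
  P(Y=1) = 0 + 4/47 + 4/47 = 8/47
  P(Y=2) = 11/47 + 4/47 + 8/47 = 23/47
H(Y) = -[(16/47)·log₂(16/47) + (8/47)·log₂(8/47) + (23/47)·log₂(23/47)]
  = 0.52922 + 0.43482 + 0.50455 = 1.4686 bits

H(X|Y) = H(X,Y) - H(Y) = 2.4768 - 1.4686 = 1.0082 bits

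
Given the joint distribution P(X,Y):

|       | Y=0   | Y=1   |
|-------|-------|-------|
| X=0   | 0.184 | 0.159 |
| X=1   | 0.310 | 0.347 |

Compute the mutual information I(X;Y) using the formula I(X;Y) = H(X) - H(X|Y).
0.0027 bits

I(X;Y) = H(X) - H(X|Y)

Marginal of X (row sums):
  P(X=0) = 0.184 + 0.159 = 0.343
  P(X=1) = 0.310 + 0.347 = 0.657
H(X) = -[0.343·log₂(0.343) + 0.657·log₂(0.657)]
  = 0.52950 + 0.39816 = 0.92766 bits

Marginal of Y (column sums):
  P(Y=0) = 0.184 + 0.310 = 0.494
  P(Y=1) = 0.159 + 0.347 = 0.506
H(X|Y) = Σ_y P(y)·H(X|Y=y):
  Y=0: P(Y=0) = 0.494, P(X|Y=0) = (92/247, 155/247) → H(X|Y=0) = 0.95255
  Y=1: P(Y=1) = 0.506, P(X|Y=1) = (159/506, 347/506) → H(X|Y=1) = 0.89800
H(X|Y) = 0.494·0.95255 + 0.506·0.89800 = 0.92495 bits

I(X;Y) = H(X) - H(X|Y) = 0.92766 - 0.92495 = 0.0027 bits

Cross-check via I(X;Y) = H(X) + H(Y) - H(X,Y): computing H(Y) from the column sums and H(X,Y) from the 4 cells in the same way gives H(Y) = 0.99990 bits and H(X,Y) = 1.92484 bits, so
I(X;Y) = 0.92766 + 0.99990 - 1.92484 = 0.0027 bits ✓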